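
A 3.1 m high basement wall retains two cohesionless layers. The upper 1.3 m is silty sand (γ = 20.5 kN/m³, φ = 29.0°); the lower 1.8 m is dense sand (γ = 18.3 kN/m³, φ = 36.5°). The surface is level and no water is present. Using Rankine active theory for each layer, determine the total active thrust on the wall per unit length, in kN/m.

K_a1 = tan²(45°−29.0°/2) = 0.3470; K_a2 = tan²(45°−36.5°/2) = 0.2541.
Layer 1: σ at base = K_a1 γ₁ h₁ = 9.247 kPa; P₁ = ½×9.247×1.3 = 6.010.
Layer 2: σ_v at top = γ₁h₁ = 26.65; σ_h top = K_a2×26.65 = 6.771; σ_h base = K_a2×(26.65+18.3×1.8) = 15.14.
P₂ = ½(6.771+15.14)×1.8 = 19.72. Total P_a = 6.010+19.72 = 25.73 kN/m.

25.7 kN/m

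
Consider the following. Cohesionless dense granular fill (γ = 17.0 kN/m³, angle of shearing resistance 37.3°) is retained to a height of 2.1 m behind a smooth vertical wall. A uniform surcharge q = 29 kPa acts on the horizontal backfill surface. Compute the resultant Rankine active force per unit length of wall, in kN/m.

24.1 kN/m

K_a = tan²(45° − φ/2) = 0.2453.
Soil triangle: ½ K_a γ H² = 0.5×0.2453×17.0×2.1² = 9.197 kN/m.
Surcharge rectangle: K_a q H = 0.2453×29×2.1 = 14.94 kN/m.
Total = 9.197 + 14.94 = 24.14 kN/m.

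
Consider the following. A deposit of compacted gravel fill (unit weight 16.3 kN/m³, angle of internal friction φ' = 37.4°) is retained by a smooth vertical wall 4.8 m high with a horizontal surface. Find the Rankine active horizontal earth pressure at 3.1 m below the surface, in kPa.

12.3 kPa

K_a = (1 − sin φ)/(1 + sin φ) = 0.2443.
σ_h = K_a γ z = 0.2443 × 16.3 × 3.1 = 12.34 kPa.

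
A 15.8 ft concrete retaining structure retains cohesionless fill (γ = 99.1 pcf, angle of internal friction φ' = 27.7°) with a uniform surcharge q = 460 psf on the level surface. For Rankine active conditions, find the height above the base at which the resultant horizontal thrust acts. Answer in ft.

6.24 ft

K_a = 0.3653.
Triangular part P₁ = ½K_aγH² = 4519 at H/3 = 5.267 ft; rectangular part P₂ = K_a q H = 2655 at H/2 = 7.900 ft.
ȳ = (P₁·5.267 + P₂·7.900)/(P₁+P₂) = 6.241 ft.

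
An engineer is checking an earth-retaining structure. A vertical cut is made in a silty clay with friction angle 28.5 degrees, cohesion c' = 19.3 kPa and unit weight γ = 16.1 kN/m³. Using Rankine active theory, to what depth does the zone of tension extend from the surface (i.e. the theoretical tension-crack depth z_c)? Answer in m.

K_a = tan²(45° − 28.5°/2) = 0.3540; √K_a = 0.5949.
The active pressure is zero where K_a γ z = 2c√K_a, so z_c = 2c/(γ√K_a) = 2×19.3/(16.1×0.5949) = 4.030 m.

4.03 m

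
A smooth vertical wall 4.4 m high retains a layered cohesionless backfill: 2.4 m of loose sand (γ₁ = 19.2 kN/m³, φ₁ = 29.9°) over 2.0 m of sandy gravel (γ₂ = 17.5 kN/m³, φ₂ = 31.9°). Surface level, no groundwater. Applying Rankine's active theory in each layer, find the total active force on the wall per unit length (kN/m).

57.7 kN/m

K_a1 = tan²(45°−29.9°/2) = 0.3347; K_a2 = tan²(45°−31.9°/2) = 0.3085.
Layer 1: σ at base = K_a1 γ₁ h₁ = 15.42 kPa; P₁ = ½×15.42×2.4 = 18.51.
Layer 2: σ_v at top = γ₁h₁ = 46.08; σ_h top = K_a2×46.08 = 14.22; σ_h base = K_a2×(46.08+17.5×2.0) = 25.02.
P₂ = ½(14.22+25.02)×2.0 = 39.23. Total P_a = 18.51+39.23 = 57.74 kN/m.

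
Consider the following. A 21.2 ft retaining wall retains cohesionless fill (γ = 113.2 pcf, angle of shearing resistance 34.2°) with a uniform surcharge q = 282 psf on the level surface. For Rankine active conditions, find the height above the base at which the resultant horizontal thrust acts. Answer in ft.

K_a = 0.2803.
Triangular part P₁ = ½K_aγH² = 7131 at H/3 = 7.067 ft; rectangular part P₂ = K_a q H = 1676 at H/2 = 10.60 ft.
ȳ = (P₁·7.067 + P₂·10.60)/(P₁+P₂) = 7.739 ft.

7.74 ft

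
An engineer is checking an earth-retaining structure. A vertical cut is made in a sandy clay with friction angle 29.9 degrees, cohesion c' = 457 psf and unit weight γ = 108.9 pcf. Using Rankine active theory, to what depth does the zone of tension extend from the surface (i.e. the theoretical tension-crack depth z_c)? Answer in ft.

K_a = tan²(45° − 29.9°/2) = 0.3347; √K_a = 0.5785.
The active pressure is zero where K_a γ z = 2c√K_a, so z_c = 2c/(γ√K_a) = 2×457/(108.9×0.5785) = 14.51 ft.

14.5 ft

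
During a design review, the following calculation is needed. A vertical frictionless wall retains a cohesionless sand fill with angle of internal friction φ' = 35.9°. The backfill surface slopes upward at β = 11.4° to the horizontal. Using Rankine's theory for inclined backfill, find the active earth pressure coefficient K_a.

0.274

K_a = cos β · (cos β − √(cos²β − cos²φ)) / (cos β + √(cos²β − cos²φ)).
cos β = 0.9803, cos φ = 0.8100, √(cos²β − cos²φ) = 0.5521.
K_a = 0.9803 × (0.9803 − 0.5521)/(0.9803 + 0.5521) = 0.2739.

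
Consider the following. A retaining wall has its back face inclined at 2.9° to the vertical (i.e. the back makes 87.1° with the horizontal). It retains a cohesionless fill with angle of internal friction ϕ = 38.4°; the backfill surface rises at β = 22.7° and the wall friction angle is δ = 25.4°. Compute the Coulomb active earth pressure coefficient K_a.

0.318

K_a = sin²(α+φ) / [sin²α · sin(α−δ) · (1 + √{sin(φ+δ)sin(φ−β) / (sin(α−δ)sin(α+β))})²].
With α = 87.1°, φ = 38.4°, δ = 25.4°, β = 22.7°: K_a = 0.3177.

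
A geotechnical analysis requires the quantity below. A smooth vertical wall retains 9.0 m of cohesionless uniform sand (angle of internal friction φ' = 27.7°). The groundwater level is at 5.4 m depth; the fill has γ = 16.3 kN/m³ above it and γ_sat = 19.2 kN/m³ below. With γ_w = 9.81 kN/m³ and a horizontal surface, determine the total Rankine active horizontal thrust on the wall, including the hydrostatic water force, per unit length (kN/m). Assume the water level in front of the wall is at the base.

288 kN/m

K_a = tan²(45° − φ/2) = 0.3653.
γ' = 19.2 − 9.81 = 9.390 kN/m³. Depth below WT = 3.6 m.
σ'_h at WT = K_a γ d_w = 32.16 kPa; at base = 32.16 + K_a γ' × 3.6 = 44.51 kPa.
P₁ (0–5.4 m) = ½×32.16×5.4 = 86.82. P₂ (5.4–9.0 m) = ½(32.16+44.51)×3.6 = 138.0.
P_w = ½ γ_w h₂² = 0.5×9.81×3.6² = 63.57. Total = 86.82+138.0+63.57 = 288.4 kN/m.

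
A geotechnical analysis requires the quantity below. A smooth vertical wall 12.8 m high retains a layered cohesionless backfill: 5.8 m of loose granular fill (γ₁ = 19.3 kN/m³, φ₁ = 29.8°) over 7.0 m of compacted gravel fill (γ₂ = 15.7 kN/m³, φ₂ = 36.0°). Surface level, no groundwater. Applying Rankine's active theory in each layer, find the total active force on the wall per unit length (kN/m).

412 kN/m

K_a1 = tan²(45°−29.8°/2) = 0.3360; K_a2 = tan²(45°−36.0°/2) = 0.2596.
Layer 1: σ at base = K_a1 γ₁ h₁ = 37.62 kPa; P₁ = ½×37.62×5.8 = 109.1.
Layer 2: σ_v at top = γ₁h₁ = 111.9; σ_h top = K_a2×111.9 = 29.06; σ_h base = K_a2×(111.9+15.7×7.0) = 57.59.
P₂ = ½(29.06+57.59)×7.0 = 303.3. Total P_a = 109.1+303.3 = 412.4 kN/m.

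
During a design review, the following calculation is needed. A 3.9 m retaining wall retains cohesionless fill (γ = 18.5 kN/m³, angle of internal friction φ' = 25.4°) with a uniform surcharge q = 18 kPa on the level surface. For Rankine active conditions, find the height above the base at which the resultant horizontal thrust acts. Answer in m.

K_a = 0.3996.
Triangular part P₁ = ½K_aγH² = 56.23 at H/3 = 1.300 m; rectangular part P₂ = K_a q H = 28.05 at H/2 = 1.950 m.
ȳ = (P₁·1.300 + P₂·1.950)/(P₁+P₂) = 1.516 m.

1.52 m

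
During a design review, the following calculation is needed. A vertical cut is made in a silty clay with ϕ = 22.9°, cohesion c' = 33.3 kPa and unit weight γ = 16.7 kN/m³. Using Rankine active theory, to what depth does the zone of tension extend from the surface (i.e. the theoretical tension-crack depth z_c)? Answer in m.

6.01 m

K_a = tan²(45° − 22.9°/2) = 0.4398; √K_a = 0.6631.
The active pressure is zero where K_a γ z = 2c√K_a, so z_c = 2c/(γ√K_a) = 2×33.3/(16.7×0.6631) = 6.014 m.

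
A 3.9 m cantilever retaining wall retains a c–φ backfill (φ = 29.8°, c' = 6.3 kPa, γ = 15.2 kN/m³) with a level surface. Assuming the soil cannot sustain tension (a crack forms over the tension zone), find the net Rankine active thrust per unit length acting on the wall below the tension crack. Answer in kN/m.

15.6 kN/m

K_a = 0.3360; √K_a = 0.5797.
Tension-crack depth z_c = 2c/(γ√K_a) = 2×6.3/(15.2×0.5797) = 1.430 m.
σ_a at base = K_a γ H − 2c√K_a = 0.3360×15.2×3.9 − 2×6.3×0.5797 = 12.62 kPa.
P_a = ½ × 12.62 × (H − z_c) = 0.5×12.62×2.470 = 15.58 kN/m.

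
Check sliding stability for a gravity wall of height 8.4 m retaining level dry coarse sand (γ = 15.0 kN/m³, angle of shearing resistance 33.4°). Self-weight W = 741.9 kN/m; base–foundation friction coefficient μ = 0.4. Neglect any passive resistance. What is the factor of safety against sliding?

1.93

K_a = tan²(45° − 33.4°/2) = 0.2899.
P_a = ½K_aγH² = 0.5×0.2899×15.0×8.4² = 153.4 kN/m, acting at H/3 = 2.800 m above the base.
FS_sliding = μW / P_a = 0.4×741.9 / 153.4 = 1.934.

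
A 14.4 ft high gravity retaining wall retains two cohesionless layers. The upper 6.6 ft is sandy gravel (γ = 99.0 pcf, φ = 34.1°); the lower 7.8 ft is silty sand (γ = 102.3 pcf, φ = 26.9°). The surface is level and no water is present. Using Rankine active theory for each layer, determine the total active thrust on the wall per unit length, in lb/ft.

K_a1 = tan²(45°−34.1°/2) = 0.2815; K_a2 = tan²(45°−26.9°/2) = 0.3770.
Layer 1: σ at base = K_a1 γ₁ h₁ = 183.9 psf; P₁ = ½×183.9×6.6 = 607.0.
Layer 2: σ_v at top = γ₁h₁ = 653.4; σ_h top = K_a2×653.4 = 246.3; σ_h base = K_a2×(653.4+102.3×7.8) = 547.2.
P₂ = ½(246.3+547.2)×7.8 = 3095. Total P_a = 607.0+3095 = 3702 lb/ft.

3700 lb/ft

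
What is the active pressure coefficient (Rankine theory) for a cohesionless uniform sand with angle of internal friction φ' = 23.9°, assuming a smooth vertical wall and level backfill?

K_a = (1 − sin φ)/(1 + sin φ) = (1 − sin 23.9°)/(1 + sin 23.9°) = 0.4233.

0.423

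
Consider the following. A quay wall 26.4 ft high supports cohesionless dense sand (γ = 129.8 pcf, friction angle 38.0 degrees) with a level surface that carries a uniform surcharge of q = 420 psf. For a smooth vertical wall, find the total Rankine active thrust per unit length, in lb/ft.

K_a = tan²(45° − φ/2) = 0.2379.
Soil triangle: ½ K_a γ H² = 0.5×0.2379×129.8×26.4² = 10760 lb/ft.
Surcharge rectangle: K_a q H = 0.2379×420×26.4 = 2638 lb/ft.
Total = 10760 + 2638 = 13400 lb/ft.

13400 lb/ft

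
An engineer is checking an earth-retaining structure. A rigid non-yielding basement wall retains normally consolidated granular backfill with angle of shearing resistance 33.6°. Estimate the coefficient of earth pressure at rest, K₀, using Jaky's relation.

K₀ = 1 − sin φ' = 1 − sin 33.6° = 0.4466.

0.447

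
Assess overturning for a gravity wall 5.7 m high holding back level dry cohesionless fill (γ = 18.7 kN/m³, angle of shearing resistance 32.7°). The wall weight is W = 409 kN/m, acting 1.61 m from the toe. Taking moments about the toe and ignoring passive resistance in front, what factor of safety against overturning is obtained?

K_a = tan²(45° − 32.7°/2) = 0.2985.
P_a = ½K_aγH² = 0.5×0.2985×18.7×5.7² = 90.68 kN/m, acting at H/3 = 1.900 m above the base.
Overturning moment M_o = P_a × H/3 = 90.68 × 1.900 = 172.3.
Resisting moment M_r = W × 1.61 = 409 × 1.61 = 658.5.
FS_overturning = M_r/M_o = 658.5/172.3 = 3.822.

3.82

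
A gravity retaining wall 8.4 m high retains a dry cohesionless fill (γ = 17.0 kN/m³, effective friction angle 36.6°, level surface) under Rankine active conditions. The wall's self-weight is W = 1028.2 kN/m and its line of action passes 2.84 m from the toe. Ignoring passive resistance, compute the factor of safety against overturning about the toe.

K_a = tan²(45° − 36.6°/2) = 0.2530.
P_a = ½K_aγH² = 0.5×0.2530×17.0×8.4² = 151.7 kN/m, acting at H/3 = 2.800 m above the base.
Overturning moment M_o = P_a × H/3 = 151.7 × 2.800 = 424.8.
Resisting moment M_r = W × 2.84 = 1028.2 × 2.84 = 2920.
FS_overturning = M_r/M_o = 2920/424.8 = 6.874.

6.87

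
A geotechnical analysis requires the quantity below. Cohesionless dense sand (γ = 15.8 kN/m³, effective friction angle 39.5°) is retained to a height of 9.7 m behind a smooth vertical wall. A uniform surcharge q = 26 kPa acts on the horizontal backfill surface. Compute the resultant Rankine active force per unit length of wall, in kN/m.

221 kN/m

K_a = tan²(45° − φ/2) = 0.2224.
Soil triangle: ½ K_a γ H² = 0.5×0.2224×15.8×9.7² = 165.3 kN/m.
Surcharge rectangle: K_a q H = 0.2224×26×9.7 = 56.10 kN/m.
Total = 165.3 + 56.10 = 221.4 kN/m.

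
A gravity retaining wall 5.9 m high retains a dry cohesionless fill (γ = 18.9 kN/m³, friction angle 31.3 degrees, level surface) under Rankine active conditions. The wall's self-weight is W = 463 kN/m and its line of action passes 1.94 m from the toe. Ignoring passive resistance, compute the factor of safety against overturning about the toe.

K_a = tan²(45° − 31.3°/2) = 0.3162.
P_a = ½K_aγH² = 0.5×0.3162×18.9×5.9² = 104.0 kN/m, acting at H/3 = 1.967 m above the base.
Overturning moment M_o = P_a × H/3 = 104.0 × 1.967 = 204.6.
Resisting moment M_r = W × 1.94 = 463 × 1.94 = 898.2.
FS_overturning = M_r/M_o = 898.2/204.6 = 4.391.

4.39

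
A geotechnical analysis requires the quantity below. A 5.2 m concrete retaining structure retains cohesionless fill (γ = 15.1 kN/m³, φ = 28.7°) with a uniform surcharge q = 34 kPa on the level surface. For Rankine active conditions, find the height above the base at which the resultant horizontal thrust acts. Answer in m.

2.14 m

K_a = 0.3511.
Triangular part P₁ = ½K_aγH² = 71.69 at H/3 = 1.733 m; rectangular part P₂ = K_a q H = 62.08 at H/2 = 2.600 m.
ȳ = (P₁·1.733 + P₂·2.600)/(P₁+P₂) = 2.136 m.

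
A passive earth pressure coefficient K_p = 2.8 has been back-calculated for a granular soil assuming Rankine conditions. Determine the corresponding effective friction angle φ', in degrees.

28.3°

K_p = (1+sin φ)/(1−sin φ) ⇒ sin φ = (K_p − 1)/(K_p + 1) = 0.4737.
φ = arcsin(0.4737) = 28.27°.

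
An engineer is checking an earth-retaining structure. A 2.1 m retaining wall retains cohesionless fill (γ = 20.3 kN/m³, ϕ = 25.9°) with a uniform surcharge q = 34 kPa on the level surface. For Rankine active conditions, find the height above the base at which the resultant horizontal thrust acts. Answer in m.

K_a = 0.3920.
Triangular part P₁ = ½K_aγH² = 17.55 at H/3 = 0.7000 m; rectangular part P₂ = K_a q H = 27.99 at H/2 = 1.050 m.
ȳ = (P₁·0.7000 + P₂·1.050)/(P₁+P₂) = 0.9151 m.

0.915 m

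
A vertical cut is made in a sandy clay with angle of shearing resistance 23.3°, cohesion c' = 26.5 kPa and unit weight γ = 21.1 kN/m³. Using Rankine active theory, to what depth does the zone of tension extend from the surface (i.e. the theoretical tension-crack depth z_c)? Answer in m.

K_a = tan²(45° − 23.3°/2) = 0.4331; √K_a = 0.6581.
The active pressure is zero where K_a γ z = 2c√K_a, so z_c = 2c/(γ√K_a) = 2×26.5/(21.1×0.6581) = 3.817 m.

3.82 m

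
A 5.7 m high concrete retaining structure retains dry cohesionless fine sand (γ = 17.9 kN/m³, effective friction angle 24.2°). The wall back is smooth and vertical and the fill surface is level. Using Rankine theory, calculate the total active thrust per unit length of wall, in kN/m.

K_a = tan²(45° − φ/2) = 0.4185.
P_a = ½ K_a γ H² = 0.5 × 0.4185 × 17.9 × 5.7² = 121.7 kN/m.

122 kN/m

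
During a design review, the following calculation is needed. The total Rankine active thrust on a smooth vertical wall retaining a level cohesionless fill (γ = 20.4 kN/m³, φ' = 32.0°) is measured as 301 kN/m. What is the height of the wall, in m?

9.80 m

K_a = 0.3073. P_a = ½ K_a γ H² ⇒ H = √(2P_a/(K_a γ)).
H = √(2×301/(0.3073×20.4)) = 9.800 m.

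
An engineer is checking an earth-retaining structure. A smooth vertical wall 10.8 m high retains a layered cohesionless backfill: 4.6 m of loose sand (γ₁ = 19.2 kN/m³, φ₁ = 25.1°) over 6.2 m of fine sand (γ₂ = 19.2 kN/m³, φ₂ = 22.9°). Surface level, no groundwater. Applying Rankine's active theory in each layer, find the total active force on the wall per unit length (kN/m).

485 kN/m

K_a1 = tan²(45°−25.1°/2) = 0.4043; K_a2 = tan²(45°−22.9°/2) = 0.4398.
Layer 1: σ at base = K_a1 γ₁ h₁ = 35.71 kPa; P₁ = ½×35.71×4.6 = 82.13.
Layer 2: σ_v at top = γ₁h₁ = 88.32; σ_h top = K_a2×88.32 = 38.84; σ_h base = K_a2×(88.32+19.2×6.2) = 91.19.
P₂ = ½(38.84+91.19)×6.2 = 403.1. Total P_a = 82.13+403.1 = 485.2 kN/m.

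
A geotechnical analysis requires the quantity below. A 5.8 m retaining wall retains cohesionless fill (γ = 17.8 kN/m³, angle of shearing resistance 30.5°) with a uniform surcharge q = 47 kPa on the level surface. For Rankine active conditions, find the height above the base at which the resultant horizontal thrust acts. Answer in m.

2.39 m

K_a = 0.3267.
Triangular part P₁ = ½K_aγH² = 97.80 at H/3 = 1.933 m; rectangular part P₂ = K_a q H = 89.05 at H/2 = 2.900 m.
ȳ = (P₁·1.933 + P₂·2.900)/(P₁+P₂) = 2.394 m.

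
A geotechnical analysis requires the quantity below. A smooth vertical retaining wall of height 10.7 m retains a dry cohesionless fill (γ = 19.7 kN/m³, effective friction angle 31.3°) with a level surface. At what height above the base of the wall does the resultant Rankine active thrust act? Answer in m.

3.57 m

K_a = 0.3162.
The pressure distribution is triangular, so the resultant acts at H/3 above the base = 10.7/3 = 3.567 m.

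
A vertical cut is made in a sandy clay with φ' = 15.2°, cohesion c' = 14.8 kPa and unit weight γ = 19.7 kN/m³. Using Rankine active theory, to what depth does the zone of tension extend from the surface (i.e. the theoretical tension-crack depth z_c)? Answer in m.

K_a = tan²(45° − 15.2°/2) = 0.5845; √K_a = 0.7646.
The active pressure is zero where K_a γ z = 2c√K_a, so z_c = 2c/(γ√K_a) = 2×14.8/(19.7×0.7646) = 1.965 m.

1.97 m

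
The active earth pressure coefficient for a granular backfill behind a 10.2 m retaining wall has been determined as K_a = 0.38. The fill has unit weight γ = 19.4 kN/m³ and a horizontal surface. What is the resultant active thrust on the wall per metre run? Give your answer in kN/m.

P = ½ K_a γ H² = 0.5 × 0.38 × 19.4 × 10.2² = 383.5 kN/m.

383 kN/m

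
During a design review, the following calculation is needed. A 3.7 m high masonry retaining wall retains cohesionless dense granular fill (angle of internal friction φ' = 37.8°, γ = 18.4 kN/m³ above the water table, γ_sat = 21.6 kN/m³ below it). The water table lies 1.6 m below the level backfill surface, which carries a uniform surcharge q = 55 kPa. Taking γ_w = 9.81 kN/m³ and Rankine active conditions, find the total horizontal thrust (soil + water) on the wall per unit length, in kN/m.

K_a = tan²(45° − φ/2) = 0.2400.
γ' = 21.6 − 9.81 = 11.79 kN/m³. h₂ = H − d_w = 2.1 m.
σ'_h: at surface K_a·q = 13.20; at WT K_a(q+γd_w) = 20.27; at base K_a(q+γd_w+γ'h₂) = 26.21 kPa.
P₁ = ½(13.20+20.27)×1.6 = 26.77; P₂ = ½(20.27+26.21)×2.1 = 48.80; P_w = ½γ_w h₂² = 21.63.
Total = 26.77+48.80+21.63 = 97.20 kN/m.

97.2 kN/m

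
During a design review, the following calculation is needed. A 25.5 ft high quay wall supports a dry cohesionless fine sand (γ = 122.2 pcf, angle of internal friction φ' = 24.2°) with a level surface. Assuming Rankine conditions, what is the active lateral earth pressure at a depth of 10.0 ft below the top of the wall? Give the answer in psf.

511 psf

K_a = (1 − sin φ)/(1 + sin φ) = 0.4185.
σ_h = K_a γ z = 0.4185 × 122.2 × 10.0 = 511.4 psf.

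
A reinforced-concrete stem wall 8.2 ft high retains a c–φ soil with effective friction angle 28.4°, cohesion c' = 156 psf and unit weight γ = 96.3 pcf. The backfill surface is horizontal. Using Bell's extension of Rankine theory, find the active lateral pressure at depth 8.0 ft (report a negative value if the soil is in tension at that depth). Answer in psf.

K_a = (1 − sin φ)/(1 + sin φ) = 0.3554.
σ_a = K_a γ z − 2c√K_a = 0.3554×96.3×8.0 − 2×156×0.5961 = 87.78 psf.

87.8 psf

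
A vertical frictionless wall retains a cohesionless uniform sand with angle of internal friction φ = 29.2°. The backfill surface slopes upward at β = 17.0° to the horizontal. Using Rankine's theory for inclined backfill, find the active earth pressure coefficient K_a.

K_a = cos β · (cos β − √(cos²β − cos²φ)) / (cos β + √(cos²β − cos²φ)).
cos β = 0.9563, cos φ = 0.8729, √(cos²β − cos²φ) = 0.3905.
K_a = 0.9563 × (0.9563 − 0.3905)/(0.9563 + 0.3905) = 0.4017.

0.402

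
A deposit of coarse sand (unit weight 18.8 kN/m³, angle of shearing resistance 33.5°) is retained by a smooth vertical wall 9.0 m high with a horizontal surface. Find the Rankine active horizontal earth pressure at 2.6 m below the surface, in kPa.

K_a = (1 − sin φ)/(1 + sin φ) = 0.2887.
σ_h = K_a γ z = 0.2887 × 18.8 × 2.6 = 14.11 kPa.

14.1 kPa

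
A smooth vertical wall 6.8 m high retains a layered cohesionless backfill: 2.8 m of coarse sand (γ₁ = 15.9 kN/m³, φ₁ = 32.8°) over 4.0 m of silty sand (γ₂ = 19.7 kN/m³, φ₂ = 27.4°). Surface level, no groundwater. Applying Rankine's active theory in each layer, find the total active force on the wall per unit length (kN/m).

143 kN/m

K_a1 = tan²(45°−32.8°/2) = 0.2973; K_a2 = tan²(45°−27.4°/2) = 0.3697.
Layer 1: σ at base = K_a1 γ₁ h₁ = 13.23 kPa; P₁ = ½×13.23×2.8 = 18.53.
Layer 2: σ_v at top = γ₁h₁ = 44.52; σ_h top = K_a2×44.52 = 16.46; σ_h base = K_a2×(44.52+19.7×4.0) = 45.59.
P₂ = ½(16.46+45.59)×4.0 = 124.1. Total P_a = 18.53+124.1 = 142.6 kN/m.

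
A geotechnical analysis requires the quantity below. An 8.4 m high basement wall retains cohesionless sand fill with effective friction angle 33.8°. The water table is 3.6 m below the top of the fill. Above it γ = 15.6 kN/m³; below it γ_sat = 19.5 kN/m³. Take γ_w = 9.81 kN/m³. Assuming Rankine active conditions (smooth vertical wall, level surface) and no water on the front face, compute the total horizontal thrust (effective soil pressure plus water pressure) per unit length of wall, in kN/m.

251 kN/m

K_a = tan²(45° − φ/2) = 0.2851.
γ' = 19.5 − 9.81 = 9.690 kN/m³. Depth below WT = 4.8 m.
σ'_h at WT = K_a γ d_w = 16.01 kPa; at base = 16.01 + K_a γ' × 4.8 = 29.27 kPa.
P₁ (0–3.6 m) = ½×16.01×3.6 = 28.82. P₂ (3.6–8.4 m) = ½(16.01+29.27)×4.8 = 108.7.
P_w = ½ γ_w h₂² = 0.5×9.81×4.8² = 113.0. Total = 28.82+108.7+113.0 = 250.5 kN/m.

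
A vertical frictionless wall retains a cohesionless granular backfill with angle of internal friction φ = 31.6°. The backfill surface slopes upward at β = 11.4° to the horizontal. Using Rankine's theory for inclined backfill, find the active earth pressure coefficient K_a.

0.331

K_a = cos β · (cos β − √(cos²β − cos²φ)) / (cos β + √(cos²β − cos²φ)).
cos β = 0.9803, cos φ = 0.8517, √(cos²β − cos²φ) = 0.4853.
K_a = 0.9803 × (0.9803 − 0.4853)/(0.9803 + 0.4853) = 0.3311.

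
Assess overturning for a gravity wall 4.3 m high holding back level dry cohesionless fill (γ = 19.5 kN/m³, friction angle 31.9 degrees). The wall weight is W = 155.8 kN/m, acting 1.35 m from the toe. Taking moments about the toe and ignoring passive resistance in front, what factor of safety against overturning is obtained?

2.64

K_a = tan²(45° − 31.9°/2) = 0.3085.
P_a = ½K_aγH² = 0.5×0.3085×19.5×4.3² = 55.62 kN/m, acting at H/3 = 1.433 m above the base.
Overturning moment M_o = P_a × H/3 = 55.62 × 1.433 = 79.72.
Resisting moment M_r = W × 1.35 = 155.8 × 1.35 = 210.3.
FS_overturning = M_r/M_o = 210.3/79.72 = 2.638.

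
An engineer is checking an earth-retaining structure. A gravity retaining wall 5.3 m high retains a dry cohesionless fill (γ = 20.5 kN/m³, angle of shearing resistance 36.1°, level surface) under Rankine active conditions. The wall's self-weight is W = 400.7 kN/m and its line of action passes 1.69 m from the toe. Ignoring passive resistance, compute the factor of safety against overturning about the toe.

K_a = tan²(45° − 36.1°/2) = 0.2585.
P_a = ½K_aγH² = 0.5×0.2585×20.5×5.3² = 74.43 kN/m, acting at H/3 = 1.767 m above the base.
Overturning moment M_o = P_a × H/3 = 74.43 × 1.767 = 131.5.
Resisting moment M_r = W × 1.69 = 400.7 × 1.69 = 677.2.
FS_overturning = M_r/M_o = 677.2/131.5 = 5.150.

5.15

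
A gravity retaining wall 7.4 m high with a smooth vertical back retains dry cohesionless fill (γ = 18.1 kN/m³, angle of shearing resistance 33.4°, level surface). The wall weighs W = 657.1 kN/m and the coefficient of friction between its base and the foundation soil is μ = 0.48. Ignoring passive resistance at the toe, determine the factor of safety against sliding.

K_a = tan²(45° − 33.4°/2) = 0.2899.
P_a = ½K_aγH² = 0.5×0.2899×18.1×7.4² = 143.7 kN/m, acting at H/3 = 2.467 m above the base.
FS_sliding = μW / P_a = 0.48×657.1 / 143.7 = 2.195.

2.20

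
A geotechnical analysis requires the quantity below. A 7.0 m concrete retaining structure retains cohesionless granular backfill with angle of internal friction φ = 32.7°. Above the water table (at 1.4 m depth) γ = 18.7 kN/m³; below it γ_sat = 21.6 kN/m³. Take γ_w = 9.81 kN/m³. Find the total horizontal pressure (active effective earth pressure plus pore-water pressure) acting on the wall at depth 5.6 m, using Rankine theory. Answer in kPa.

63.8 kPa

K_a = (1 − sin φ)/(1 + sin φ) = 0.2985.
γ' = 21.6 − 9.81 = 11.79 kN/m³.
Effective vertical stress at 5.6 m: σ'_v = 18.7×1.4 + 11.79×4.20 = 75.70 kPa.
σ'_h = K_a σ'_v = 0.2985 × 75.70 = 22.60 kPa; u = γ_w × 4.20 = 41.20 kPa.
Total σ_h = 22.60 + 41.20 = 63.80 kPa.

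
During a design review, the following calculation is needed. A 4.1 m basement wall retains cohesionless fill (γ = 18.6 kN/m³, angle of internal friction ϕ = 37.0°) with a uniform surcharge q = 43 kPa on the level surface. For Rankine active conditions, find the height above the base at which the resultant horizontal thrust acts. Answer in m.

K_a = 0.2486.
Triangular part P₁ = ½K_aγH² = 38.86 at H/3 = 1.367 m; rectangular part P₂ = K_a q H = 43.83 at H/2 = 2.050 m.
ȳ = (P₁·1.367 + P₂·2.050)/(P₁+P₂) = 1.729 m.

1.73 m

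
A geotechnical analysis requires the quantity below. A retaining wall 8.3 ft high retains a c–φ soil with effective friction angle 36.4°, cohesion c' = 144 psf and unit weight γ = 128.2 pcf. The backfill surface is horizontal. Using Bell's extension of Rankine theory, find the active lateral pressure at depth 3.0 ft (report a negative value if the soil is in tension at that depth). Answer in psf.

-47.3 psf

K_a = (1 − sin φ)/(1 + sin φ) = 0.2552.
σ_a = K_a γ z − 2c√K_a = 0.2552×128.2×3.0 − 2×144×0.5051 = -47.34 psf.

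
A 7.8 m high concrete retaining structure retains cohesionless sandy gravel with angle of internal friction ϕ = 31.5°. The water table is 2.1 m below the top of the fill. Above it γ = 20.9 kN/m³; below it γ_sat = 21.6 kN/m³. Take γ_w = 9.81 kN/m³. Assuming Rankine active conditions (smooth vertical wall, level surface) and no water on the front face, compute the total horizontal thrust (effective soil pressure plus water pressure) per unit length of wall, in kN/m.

K_a = tan²(45° − φ/2) = 0.3136.
γ' = 21.6 − 9.81 = 11.79 kN/m³. Depth below WT = 5.7 m.
σ'_h at WT = K_a γ d_w = 13.77 kPa; at base = 13.77 + K_a γ' × 5.7 = 34.84 kPa.
P₁ (0–2.1 m) = ½×13.77×2.1 = 14.45. P₂ (2.1–7.8 m) = ½(13.77+34.84)×5.7 = 138.5.
P_w = ½ γ_w h₂² = 0.5×9.81×5.7² = 159.4. Total = 14.45+138.5+159.4 = 312.3 kN/m.

312 kN/m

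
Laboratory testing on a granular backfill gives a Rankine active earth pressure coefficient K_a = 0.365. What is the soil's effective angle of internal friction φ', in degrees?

27.7°

K_a = tan²(45° − φ/2) ⇒ 45° − φ/2 = arctan(√0.365) = 31.14°.
φ = 2(45° − 31.14°) = 27.72°.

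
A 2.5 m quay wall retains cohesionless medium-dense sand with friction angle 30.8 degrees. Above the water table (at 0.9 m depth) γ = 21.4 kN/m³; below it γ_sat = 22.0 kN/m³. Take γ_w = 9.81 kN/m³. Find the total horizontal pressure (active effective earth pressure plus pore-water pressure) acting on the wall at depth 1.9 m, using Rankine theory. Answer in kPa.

20.0 kPa

K_a = (1 − sin φ)/(1 + sin φ) = 0.3227.
γ' = 22.0 − 9.81 = 12.19 kN/m³.
Effective vertical stress at 1.9 m: σ'_v = 21.4×0.9 + 12.19×1.000 = 31.45 kPa.
σ'_h = K_a σ'_v = 0.3227 × 31.45 = 10.15 kPa; u = γ_w × 1.000 = 9.810 kPa.
Total σ_h = 10.15 + 9.810 = 19.96 kPa.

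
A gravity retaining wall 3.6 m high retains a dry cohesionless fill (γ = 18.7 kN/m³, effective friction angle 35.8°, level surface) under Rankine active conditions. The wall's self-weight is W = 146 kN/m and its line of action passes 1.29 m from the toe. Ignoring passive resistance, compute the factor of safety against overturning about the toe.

4.95

K_a = tan²(45° − 35.8°/2) = 0.2619.
P_a = ½K_aγH² = 0.5×0.2619×18.7×3.6² = 31.73 kN/m, acting at H/3 = 1.200 m above the base.
Overturning moment M_o = P_a × H/3 = 31.73 × 1.200 = 38.08.
Resisting moment M_r = W × 1.29 = 146 × 1.29 = 188.3.
FS_overturning = M_r/M_o = 188.3/38.08 = 4.946.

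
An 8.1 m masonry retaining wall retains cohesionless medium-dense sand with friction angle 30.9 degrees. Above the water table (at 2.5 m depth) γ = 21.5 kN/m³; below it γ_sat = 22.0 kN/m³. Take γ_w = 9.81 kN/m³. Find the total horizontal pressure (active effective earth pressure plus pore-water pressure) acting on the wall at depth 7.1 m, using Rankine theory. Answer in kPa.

80.4 kPa

K_a = (1 − sin φ)/(1 + sin φ) = 0.3214.
γ' = 22.0 − 9.81 = 12.19 kN/m³.
Effective vertical stress at 7.1 m: σ'_v = 21.5×2.5 + 12.19×4.60 = 109.8 kPa.
σ'_h = K_a σ'_v = 0.3214 × 109.8 = 35.30 kPa; u = γ_w × 4.60 = 45.13 kPa.
Total σ_h = 35.30 + 45.13 = 80.42 kPa.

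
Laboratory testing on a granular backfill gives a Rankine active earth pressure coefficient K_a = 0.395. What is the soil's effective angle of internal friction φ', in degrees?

K_a = tan²(45° − φ/2) ⇒ 45° − φ/2 = arctan(√0.395) = 32.15°.
φ = 2(45° − 32.15°) = 25.70°.

25.7°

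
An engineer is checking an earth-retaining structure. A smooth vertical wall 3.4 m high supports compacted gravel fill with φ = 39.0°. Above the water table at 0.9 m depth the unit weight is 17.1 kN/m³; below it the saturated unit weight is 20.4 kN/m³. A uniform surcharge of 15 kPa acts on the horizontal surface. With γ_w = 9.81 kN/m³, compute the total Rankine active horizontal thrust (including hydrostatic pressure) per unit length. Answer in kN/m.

K_a = tan²(45° − φ/2) = 0.2275.
γ' = 20.4 − 9.81 = 10.59 kN/m³. h₂ = H − d_w = 2.5 m.
σ'_h: at surface K_a·q = 3.413; at WT K_a(q+γd_w) = 6.914; at base K_a(q+γd_w+γ'h₂) = 12.94 kPa.
P₁ = ½(3.413+6.914)×0.9 = 4.647; P₂ = ½(6.914+12.94)×2.5 = 24.81; P_w = ½γ_w h₂² = 30.66.
Total = 4.647+24.81+30.66 = 60.12 kN/m.

60.1 kN/m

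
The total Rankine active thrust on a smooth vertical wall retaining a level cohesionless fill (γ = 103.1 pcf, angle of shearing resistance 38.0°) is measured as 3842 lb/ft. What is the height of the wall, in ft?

K_a = 0.2379. P_a = ½ K_a γ H² ⇒ H = √(2P_a/(K_a γ)).
H = √(2×3842/(0.2379×103.1)) = 17.70 ft.

17.7 ft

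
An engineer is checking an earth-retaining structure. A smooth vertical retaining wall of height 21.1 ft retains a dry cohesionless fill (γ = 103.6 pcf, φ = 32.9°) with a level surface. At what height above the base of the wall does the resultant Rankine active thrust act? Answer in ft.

K_a = 0.2960.
The pressure distribution is triangular, so the resultant acts at H/3 above the base = 21.1/3 = 7.033 ft.

7.03 ft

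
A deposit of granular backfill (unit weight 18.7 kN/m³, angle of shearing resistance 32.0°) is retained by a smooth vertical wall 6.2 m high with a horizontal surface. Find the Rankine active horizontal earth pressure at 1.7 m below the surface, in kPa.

9.77 kPa

K_a = (1 − sin φ)/(1 + sin φ) = 0.3073.
σ_h = K_a γ z = 0.3073 × 18.7 × 1.7 = 9.768 kPa.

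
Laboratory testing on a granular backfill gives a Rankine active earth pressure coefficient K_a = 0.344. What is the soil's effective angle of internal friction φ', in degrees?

29.2°

K_a = tan²(45° − φ/2) ⇒ 45° − φ/2 = arctan(√0.344) = 30.39°.
φ = 2(45° − 30.39°) = 29.22°.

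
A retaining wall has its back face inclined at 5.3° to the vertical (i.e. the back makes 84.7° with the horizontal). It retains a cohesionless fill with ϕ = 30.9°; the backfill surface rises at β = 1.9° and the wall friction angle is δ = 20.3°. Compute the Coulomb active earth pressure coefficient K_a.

K_a = sin²(α+φ) / [sin²α · sin(α−δ) · (1 + √{sin(φ+δ)sin(φ−β) / (sin(α−δ)sin(α+β))})²].
With α = 84.7°, φ = 30.9°, δ = 20.3°, β = 1.9°: K_a = 0.3350.

0.335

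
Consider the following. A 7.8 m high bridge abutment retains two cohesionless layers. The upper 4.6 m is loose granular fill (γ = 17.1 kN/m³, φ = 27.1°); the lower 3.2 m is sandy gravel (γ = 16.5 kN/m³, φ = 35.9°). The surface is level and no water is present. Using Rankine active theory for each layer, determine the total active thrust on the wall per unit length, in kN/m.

155 kN/m

K_a1 = tan²(45°−27.1°/2) = 0.3741; K_a2 = tan²(45°−35.9°/2) = 0.2607.
Layer 1: σ at base = K_a1 γ₁ h₁ = 29.42 kPa; P₁ = ½×29.42×4.6 = 67.67.
Layer 2: σ_v at top = γ₁h₁ = 78.66; σ_h top = K_a2×78.66 = 20.51; σ_h base = K_a2×(78.66+16.5×3.2) = 34.28.
P₂ = ½(20.51+34.28)×3.2 = 87.66. Total P_a = 67.67+87.66 = 155.3 kN/m.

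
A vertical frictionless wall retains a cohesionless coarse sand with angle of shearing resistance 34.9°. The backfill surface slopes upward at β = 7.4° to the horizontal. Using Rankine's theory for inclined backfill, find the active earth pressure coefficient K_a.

K_a = cos β · (cos β − √(cos²β − cos²φ)) / (cos β + √(cos²β − cos²φ)).
cos β = 0.9917, cos φ = 0.8202, √(cos²β − cos²φ) = 0.5575.
K_a = 0.9917 × (0.9917 − 0.5575)/(0.9917 + 0.5575) = 0.2780.

0.278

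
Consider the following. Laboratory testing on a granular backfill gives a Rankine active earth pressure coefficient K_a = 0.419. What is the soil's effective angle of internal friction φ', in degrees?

24.2°

K_a = tan²(45° − φ/2) ⇒ 45° − φ/2 = arctan(√0.419) = 32.92°.
φ = 2(45° − 32.92°) = 24.17°.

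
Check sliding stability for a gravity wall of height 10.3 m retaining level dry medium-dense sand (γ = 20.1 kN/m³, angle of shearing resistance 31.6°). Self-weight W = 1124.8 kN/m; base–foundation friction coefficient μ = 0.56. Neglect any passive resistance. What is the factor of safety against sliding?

1.89

K_a = tan²(45° − 31.6°/2) = 0.3123.
P_a = ½K_aγH² = 0.5×0.3123×20.1×10.3² = 333.0 kN/m, acting at H/3 = 3.433 m above the base.
FS_sliding = μW / P_a = 0.56×1124.8 / 333.0 = 1.891.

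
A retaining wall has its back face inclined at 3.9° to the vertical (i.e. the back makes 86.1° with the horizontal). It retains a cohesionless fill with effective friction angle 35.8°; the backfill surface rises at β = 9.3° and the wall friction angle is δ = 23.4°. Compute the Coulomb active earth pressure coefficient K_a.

0.296

K_a = sin²(α+φ) / [sin²α · sin(α−δ) · (1 + √{sin(φ+δ)sin(φ−β) / (sin(α−δ)sin(α+β))})²].
With α = 86.1°, φ = 35.8°, δ = 23.4°, β = 9.3°: K_a = 0.2964.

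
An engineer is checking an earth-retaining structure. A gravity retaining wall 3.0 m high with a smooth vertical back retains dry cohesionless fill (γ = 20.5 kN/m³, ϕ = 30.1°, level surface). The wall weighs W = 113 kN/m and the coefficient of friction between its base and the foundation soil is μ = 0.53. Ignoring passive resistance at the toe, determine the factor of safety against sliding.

1.96

K_a = tan²(45° − 30.1°/2) = 0.3320.
P_a = ½K_aγH² = 0.5×0.3320×20.5×3.0² = 30.63 kN/m, acting at H/3 = 1.000 m above the base.
FS_sliding = μW / P_a = 0.53×113 / 30.63 = 1.956.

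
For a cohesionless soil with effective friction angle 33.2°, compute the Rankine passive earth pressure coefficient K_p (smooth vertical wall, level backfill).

3.42

K_p = (1 + sin φ)/(1 − sin φ) = tan²(45° + 33.2°/2) = 3.421.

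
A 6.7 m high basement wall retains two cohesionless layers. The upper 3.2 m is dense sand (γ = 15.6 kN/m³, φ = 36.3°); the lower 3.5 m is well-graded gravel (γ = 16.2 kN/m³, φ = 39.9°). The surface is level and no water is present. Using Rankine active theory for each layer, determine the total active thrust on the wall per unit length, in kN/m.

80.3 kN/m

K_a1 = tan²(45°−36.3°/2) = 0.2563; K_a2 = tan²(45°−39.9°/2) = 0.2184.
Layer 1: σ at base = K_a1 γ₁ h₁ = 12.79 kPa; P₁ = ½×12.79×3.2 = 20.47.
Layer 2: σ_v at top = γ₁h₁ = 49.92; σ_h top = K_a2×49.92 = 10.90; σ_h base = K_a2×(49.92+16.2×3.5) = 23.29.
P₂ = ½(10.90+23.29)×3.5 = 59.84. Total P_a = 20.47+59.84 = 80.31 kN/m.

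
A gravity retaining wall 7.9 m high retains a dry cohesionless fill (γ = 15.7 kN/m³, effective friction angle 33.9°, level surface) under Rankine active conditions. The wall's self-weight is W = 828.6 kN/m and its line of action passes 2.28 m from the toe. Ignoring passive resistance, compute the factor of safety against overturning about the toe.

K_a = tan²(45° − 33.9°/2) = 0.2839.
P_a = ½K_aγH² = 0.5×0.2839×15.7×7.9² = 139.1 kN/m, acting at H/3 = 2.633 m above the base.
Overturning moment M_o = P_a × H/3 = 139.1 × 2.633 = 366.3.
Resisting moment M_r = W × 2.28 = 828.6 × 2.28 = 1889.
FS_overturning = M_r/M_o = 1889/366.3 = 5.158.

5.16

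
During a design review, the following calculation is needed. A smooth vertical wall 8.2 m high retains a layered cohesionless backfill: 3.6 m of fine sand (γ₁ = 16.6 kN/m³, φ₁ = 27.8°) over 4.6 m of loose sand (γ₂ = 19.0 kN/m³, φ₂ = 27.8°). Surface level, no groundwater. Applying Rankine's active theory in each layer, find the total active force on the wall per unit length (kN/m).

K_a1 = tan²(45°−27.8°/2) = 0.3639; K_a2 = tan²(45°−27.8°/2) = 0.3639.
Layer 1: σ at base = K_a1 γ₁ h₁ = 21.75 kPa; P₁ = ½×21.75×3.6 = 39.14.
Layer 2: σ_v at top = γ₁h₁ = 59.76; σ_h top = K_a2×59.76 = 21.75; σ_h base = K_a2×(59.76+19.0×4.6) = 53.55.
P₂ = ½(21.75+53.55)×4.6 = 173.2. Total P_a = 39.14+173.2 = 212.3 kN/m.

212 kN/m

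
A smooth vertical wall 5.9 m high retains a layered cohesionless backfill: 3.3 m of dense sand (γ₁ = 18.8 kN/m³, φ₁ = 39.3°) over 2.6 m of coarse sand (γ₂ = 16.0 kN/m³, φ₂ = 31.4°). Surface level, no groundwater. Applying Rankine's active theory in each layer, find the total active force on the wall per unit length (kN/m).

K_a1 = tan²(45°−39.3°/2) = 0.2245; K_a2 = tan²(45°−31.4°/2) = 0.3149.
Layer 1: σ at base = K_a1 γ₁ h₁ = 13.93 kPa; P₁ = ½×13.93×3.3 = 22.98.
Layer 2: σ_v at top = γ₁h₁ = 62.04; σ_h top = K_a2×62.04 = 19.54; σ_h base = K_a2×(62.04+16.0×2.6) = 32.64.
P₂ = ½(19.54+32.64)×2.6 = 67.83. Total P_a = 22.98+67.83 = 90.80 kN/m.

90.8 kN/m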